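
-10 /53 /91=-10 /4823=-0.00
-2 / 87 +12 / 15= 338 / 435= 0.78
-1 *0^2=0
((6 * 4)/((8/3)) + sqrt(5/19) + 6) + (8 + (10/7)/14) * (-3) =-456/49 + sqrt(95)/19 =-8.79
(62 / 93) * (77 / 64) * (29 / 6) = 2233 / 576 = 3.88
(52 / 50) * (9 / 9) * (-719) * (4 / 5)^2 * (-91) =27218464 / 625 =43549.54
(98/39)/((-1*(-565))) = 98/22035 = 0.00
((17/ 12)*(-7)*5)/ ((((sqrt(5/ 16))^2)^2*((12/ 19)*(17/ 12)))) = -567.47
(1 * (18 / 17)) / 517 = 18 / 8789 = 0.00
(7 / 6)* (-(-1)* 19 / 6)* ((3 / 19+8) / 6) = 1085 / 216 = 5.02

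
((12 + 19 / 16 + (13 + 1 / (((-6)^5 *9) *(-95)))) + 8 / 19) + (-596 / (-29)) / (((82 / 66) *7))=1603154529853 / 55335299040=28.97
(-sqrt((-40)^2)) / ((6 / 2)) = -40 / 3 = -13.33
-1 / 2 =-0.50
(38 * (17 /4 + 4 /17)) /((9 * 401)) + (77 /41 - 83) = -407882561 /5030946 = -81.07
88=88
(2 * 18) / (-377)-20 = -7576 / 377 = -20.10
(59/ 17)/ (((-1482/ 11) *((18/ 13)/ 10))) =-3245/ 17442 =-0.19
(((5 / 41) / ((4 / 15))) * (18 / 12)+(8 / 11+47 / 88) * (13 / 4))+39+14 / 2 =732935 / 14432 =50.79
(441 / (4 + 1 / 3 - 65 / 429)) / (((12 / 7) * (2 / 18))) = 101871 / 184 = 553.65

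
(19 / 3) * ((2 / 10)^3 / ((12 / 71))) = 1349 / 4500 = 0.30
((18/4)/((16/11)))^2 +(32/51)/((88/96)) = 1963859/191488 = 10.26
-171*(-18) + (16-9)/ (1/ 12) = 3162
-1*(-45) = 45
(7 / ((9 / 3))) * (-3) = -7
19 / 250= 0.08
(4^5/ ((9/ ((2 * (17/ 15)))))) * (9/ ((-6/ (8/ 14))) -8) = -2158592/ 945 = -2284.22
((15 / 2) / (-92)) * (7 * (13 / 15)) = -91 / 184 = -0.49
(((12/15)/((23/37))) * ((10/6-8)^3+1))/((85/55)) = -11122496/52785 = -210.71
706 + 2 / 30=10591 / 15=706.07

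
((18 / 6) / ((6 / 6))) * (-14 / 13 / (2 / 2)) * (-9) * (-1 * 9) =-3402 / 13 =-261.69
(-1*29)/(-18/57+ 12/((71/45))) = -39121/9834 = -3.98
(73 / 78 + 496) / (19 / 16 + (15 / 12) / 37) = 11473256 / 28197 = 406.90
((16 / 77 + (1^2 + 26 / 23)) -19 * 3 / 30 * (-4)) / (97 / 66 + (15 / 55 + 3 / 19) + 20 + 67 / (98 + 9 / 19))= 18770511882 / 42648590075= 0.44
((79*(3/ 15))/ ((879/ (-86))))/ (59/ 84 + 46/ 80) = -380464/ 314389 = -1.21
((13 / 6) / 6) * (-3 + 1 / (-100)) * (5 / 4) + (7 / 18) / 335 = -261947 / 192960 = -1.36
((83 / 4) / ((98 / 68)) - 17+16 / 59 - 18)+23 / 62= -1788825 / 89621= -19.96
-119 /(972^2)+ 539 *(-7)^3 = -174668831687 /944784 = -184877.00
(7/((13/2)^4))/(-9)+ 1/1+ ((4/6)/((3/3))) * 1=428303/257049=1.67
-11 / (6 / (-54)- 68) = 99 / 613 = 0.16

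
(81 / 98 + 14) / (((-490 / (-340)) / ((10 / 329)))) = 247010 / 789929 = 0.31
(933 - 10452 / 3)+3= -2548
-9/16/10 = -9/160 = -0.06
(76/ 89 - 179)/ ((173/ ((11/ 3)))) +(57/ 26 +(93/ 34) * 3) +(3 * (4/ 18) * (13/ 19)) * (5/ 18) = 11781361528/ 1745604081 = 6.75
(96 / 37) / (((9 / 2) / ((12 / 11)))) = 256 / 407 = 0.63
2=2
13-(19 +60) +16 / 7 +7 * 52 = 2102 / 7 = 300.29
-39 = -39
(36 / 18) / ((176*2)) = 1 / 176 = 0.01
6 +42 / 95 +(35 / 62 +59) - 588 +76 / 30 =-9178859 / 17670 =-519.46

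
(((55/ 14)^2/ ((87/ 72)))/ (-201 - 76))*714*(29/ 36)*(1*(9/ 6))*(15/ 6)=-771375/ 7756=-99.46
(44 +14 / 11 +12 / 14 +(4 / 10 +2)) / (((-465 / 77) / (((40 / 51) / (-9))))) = 5536 / 7905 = 0.70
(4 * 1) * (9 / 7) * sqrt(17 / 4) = 10.60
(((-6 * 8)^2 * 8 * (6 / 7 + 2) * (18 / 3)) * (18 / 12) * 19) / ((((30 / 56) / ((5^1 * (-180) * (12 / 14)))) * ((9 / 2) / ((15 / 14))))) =-151289856000 / 49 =-3087548081.63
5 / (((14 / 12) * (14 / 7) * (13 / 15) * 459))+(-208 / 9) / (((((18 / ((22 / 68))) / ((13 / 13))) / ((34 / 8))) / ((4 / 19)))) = -872059 / 2380833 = -0.37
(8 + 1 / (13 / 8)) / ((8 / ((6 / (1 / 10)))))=840 / 13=64.62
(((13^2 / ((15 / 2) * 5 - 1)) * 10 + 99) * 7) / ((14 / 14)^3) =74249 / 73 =1017.11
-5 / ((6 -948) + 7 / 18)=90 / 16949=0.01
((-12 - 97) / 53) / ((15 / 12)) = -436 / 265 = -1.65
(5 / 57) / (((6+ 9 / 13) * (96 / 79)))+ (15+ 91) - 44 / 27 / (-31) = 1565281297 / 14757984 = 106.06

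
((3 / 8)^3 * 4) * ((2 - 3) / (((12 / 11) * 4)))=-99 / 2048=-0.05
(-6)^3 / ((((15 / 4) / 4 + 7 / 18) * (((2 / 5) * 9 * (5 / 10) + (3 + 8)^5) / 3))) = -29160 / 9612839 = -0.00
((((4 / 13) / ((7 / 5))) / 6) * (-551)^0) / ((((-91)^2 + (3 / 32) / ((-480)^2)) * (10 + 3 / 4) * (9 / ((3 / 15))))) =6553600 / 716714746710417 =0.00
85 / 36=2.36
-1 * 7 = -7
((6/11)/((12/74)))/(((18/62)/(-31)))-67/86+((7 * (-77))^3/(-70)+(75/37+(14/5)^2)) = 8807358402584/3937725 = 2236661.63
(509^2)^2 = 67122964561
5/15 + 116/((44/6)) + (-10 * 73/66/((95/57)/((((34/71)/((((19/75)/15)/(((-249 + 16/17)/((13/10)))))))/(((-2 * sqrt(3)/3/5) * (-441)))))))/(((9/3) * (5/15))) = 533/33 + 1924006250 * sqrt(3)/9452443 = 368.70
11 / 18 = 0.61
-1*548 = -548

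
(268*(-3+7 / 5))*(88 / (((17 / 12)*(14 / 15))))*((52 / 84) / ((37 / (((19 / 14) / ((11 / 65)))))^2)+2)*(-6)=347443.10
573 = 573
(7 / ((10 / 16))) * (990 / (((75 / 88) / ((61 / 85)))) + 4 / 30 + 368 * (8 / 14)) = 11693.22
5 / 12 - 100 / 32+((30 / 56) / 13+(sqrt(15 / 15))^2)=-1.67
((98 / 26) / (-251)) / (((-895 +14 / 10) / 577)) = 141365 / 14579084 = 0.01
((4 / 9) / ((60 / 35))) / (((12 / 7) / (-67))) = -3283 / 324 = -10.13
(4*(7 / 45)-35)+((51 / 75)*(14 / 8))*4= -6664 / 225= -29.62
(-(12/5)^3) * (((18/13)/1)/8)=-3888/1625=-2.39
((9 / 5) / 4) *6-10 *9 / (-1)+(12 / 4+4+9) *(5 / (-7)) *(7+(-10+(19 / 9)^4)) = -45936071 / 459270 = -100.02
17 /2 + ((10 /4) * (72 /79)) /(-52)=17369 /2054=8.46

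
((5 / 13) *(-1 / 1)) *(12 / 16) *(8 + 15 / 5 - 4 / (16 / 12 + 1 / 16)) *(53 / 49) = -2.54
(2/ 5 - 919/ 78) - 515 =-205289/ 390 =-526.38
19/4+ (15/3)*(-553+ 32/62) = -341951/124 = -2757.67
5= 5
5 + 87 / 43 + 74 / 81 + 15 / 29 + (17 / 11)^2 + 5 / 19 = 2578903051 / 232215093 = 11.11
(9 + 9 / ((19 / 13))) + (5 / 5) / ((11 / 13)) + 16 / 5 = 20419 / 1045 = 19.54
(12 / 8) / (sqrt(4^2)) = 3 / 8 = 0.38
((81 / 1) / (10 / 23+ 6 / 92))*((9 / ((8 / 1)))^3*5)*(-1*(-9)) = 2657205 / 256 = 10379.71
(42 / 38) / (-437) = -21 / 8303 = -0.00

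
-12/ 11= -1.09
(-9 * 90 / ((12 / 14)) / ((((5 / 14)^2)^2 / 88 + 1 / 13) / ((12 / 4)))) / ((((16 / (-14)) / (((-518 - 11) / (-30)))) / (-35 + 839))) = 1545573808370592 / 3388733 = 456091940.08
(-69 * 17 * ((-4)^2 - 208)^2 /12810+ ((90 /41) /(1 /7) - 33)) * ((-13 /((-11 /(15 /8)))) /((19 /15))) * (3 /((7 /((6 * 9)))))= -14074624252845 /102450964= -137379.13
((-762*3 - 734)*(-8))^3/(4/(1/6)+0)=587596970666.67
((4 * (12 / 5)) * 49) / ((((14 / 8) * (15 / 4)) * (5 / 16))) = 28672 / 125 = 229.38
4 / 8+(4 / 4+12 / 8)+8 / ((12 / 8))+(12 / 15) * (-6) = 53 / 15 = 3.53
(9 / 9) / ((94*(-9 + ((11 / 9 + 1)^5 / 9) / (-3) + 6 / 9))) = -1594323 / 1549686350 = -0.00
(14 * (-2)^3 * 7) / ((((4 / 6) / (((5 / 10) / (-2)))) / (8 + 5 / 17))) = 41454 / 17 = 2438.47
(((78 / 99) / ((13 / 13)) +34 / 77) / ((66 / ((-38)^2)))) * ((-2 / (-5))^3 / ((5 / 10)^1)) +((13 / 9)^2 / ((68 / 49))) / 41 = 83197781531 / 23909539500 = 3.48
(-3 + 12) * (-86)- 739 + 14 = -1499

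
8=8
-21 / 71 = -0.30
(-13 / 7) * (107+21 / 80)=-111553 / 560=-199.20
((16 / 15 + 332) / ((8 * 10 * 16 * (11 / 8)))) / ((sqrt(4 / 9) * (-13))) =-0.02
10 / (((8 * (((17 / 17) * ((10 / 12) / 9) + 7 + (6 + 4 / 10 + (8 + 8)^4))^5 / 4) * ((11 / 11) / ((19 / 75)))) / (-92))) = -167212596240000 / 1736462832297433698423808300429068043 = -0.00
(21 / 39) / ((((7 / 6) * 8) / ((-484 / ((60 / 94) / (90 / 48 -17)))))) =661.66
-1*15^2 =-225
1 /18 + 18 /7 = 331 /126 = 2.63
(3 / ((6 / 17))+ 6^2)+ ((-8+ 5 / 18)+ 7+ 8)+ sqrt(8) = 2 * sqrt(2)+ 466 / 9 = 54.61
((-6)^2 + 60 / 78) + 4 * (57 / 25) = 14914 / 325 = 45.89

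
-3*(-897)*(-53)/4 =-142623/4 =-35655.75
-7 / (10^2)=-7 / 100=-0.07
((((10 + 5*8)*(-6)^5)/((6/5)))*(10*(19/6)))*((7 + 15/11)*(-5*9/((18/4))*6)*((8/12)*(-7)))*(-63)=16650748800000/11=1513704436363.64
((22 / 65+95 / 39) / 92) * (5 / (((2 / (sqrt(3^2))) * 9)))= 541 / 21528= 0.03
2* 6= 12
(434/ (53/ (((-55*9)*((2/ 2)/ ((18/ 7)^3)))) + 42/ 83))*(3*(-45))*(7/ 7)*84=1284359006700/ 343037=3744083.02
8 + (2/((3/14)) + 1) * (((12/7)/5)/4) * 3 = 373/35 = 10.66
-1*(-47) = 47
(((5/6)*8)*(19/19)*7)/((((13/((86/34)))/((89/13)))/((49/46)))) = 13126610/198237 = 66.22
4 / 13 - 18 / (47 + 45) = 67 / 598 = 0.11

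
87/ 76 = 1.14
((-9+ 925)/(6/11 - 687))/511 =-10076/3858561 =-0.00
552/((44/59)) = 8142/11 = 740.18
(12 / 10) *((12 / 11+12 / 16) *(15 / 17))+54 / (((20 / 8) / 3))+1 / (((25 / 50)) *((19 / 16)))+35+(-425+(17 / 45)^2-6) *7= -41910828067 / 14389650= -2912.57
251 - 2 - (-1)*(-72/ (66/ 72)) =1875/ 11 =170.45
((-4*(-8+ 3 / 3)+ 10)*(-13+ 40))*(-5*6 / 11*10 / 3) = -102600 / 11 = -9327.27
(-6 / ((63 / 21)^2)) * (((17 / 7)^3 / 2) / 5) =-4913 / 5145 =-0.95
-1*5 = -5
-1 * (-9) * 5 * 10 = 450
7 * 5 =35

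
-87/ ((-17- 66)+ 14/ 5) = 1.08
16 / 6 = 8 / 3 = 2.67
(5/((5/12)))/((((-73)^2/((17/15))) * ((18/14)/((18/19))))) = 0.00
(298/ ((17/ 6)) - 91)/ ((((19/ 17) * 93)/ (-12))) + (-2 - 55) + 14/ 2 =-30414/ 589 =-51.64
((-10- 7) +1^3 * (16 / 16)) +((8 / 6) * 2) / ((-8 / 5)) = -53 / 3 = -17.67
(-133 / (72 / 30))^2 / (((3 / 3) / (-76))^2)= 159643225 / 9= 17738136.11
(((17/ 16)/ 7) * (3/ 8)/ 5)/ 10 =51/ 44800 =0.00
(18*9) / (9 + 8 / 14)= 1134 / 67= 16.93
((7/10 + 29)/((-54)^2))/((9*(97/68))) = 187/235710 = 0.00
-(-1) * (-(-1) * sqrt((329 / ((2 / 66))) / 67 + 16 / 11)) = sqrt(88807763) / 737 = 12.79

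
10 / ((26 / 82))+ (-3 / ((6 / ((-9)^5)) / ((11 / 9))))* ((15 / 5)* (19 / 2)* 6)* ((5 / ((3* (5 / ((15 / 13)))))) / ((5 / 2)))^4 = 99630698 / 28561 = 3488.35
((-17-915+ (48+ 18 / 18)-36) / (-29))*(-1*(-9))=8271 / 29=285.21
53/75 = 0.71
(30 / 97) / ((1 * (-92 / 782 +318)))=255 / 262094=0.00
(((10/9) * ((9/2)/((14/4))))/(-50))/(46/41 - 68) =41/95970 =0.00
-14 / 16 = -7 / 8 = -0.88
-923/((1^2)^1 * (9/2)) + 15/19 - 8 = -212.32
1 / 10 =0.10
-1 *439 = -439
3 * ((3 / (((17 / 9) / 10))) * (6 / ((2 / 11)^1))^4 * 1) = 960596010 / 17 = 56505647.65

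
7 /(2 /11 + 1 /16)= 1232 /43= 28.65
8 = 8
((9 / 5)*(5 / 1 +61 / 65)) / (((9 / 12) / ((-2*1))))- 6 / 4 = -19503 / 650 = -30.00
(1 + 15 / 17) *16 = 512 / 17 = 30.12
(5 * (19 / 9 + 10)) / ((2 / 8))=2180 / 9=242.22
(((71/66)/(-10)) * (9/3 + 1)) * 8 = -568/165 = -3.44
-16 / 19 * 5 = -80 / 19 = -4.21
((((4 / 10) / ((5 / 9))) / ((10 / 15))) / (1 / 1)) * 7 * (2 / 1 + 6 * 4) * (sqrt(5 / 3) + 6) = 1638 * sqrt(15) / 25 + 29484 / 25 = 1433.12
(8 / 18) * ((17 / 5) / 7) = 0.22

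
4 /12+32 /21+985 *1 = 6908 /7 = 986.86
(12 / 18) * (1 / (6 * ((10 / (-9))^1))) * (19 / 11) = -19 / 110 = -0.17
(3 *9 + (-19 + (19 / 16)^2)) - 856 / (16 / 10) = -134551 / 256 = -525.59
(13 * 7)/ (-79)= -91/ 79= -1.15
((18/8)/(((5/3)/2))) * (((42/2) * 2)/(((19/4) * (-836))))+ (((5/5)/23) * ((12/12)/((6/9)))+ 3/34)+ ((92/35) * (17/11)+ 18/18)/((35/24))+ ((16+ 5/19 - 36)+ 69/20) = -12.69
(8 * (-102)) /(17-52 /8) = -77.71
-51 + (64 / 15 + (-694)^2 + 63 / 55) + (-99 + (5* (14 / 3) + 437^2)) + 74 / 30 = 22192045 / 33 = 672486.21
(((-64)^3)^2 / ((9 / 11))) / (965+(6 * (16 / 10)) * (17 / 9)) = 3779571220480 / 44241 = 85431414.76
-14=-14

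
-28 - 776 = -804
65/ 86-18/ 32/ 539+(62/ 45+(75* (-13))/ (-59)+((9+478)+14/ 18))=498615854971/ 984558960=506.44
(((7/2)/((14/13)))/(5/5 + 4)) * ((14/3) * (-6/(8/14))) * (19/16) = -12103/320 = -37.82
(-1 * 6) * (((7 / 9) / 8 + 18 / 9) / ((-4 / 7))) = 1057 / 48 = 22.02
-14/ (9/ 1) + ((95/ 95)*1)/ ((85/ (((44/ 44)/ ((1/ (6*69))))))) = 2536/ 765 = 3.32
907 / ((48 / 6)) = 907 / 8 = 113.38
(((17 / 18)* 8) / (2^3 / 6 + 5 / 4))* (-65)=-190.11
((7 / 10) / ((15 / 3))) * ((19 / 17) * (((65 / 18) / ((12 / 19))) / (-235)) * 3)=-0.01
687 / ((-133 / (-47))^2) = 1517583 / 17689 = 85.79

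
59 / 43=1.37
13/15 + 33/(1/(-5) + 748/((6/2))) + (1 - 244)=-13565359/56055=-242.00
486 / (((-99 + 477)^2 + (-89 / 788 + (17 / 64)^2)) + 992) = 392159232 / 116095236709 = 0.00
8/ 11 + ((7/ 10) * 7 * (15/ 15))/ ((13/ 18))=5371/ 715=7.51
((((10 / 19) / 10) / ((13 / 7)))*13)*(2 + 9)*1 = 4.05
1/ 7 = 0.14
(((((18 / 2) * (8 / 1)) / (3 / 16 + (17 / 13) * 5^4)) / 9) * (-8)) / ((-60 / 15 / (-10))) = -33280 / 170039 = -0.20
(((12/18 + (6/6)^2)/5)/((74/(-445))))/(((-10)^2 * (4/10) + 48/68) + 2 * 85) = -7565/795204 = -0.01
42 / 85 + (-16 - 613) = -53423 / 85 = -628.51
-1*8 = -8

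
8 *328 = 2624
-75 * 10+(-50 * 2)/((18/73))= -10400/9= -1155.56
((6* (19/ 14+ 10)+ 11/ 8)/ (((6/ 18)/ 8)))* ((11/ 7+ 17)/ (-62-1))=-506090/ 1029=-491.83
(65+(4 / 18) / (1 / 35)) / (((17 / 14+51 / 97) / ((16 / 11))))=14231840 / 233937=60.84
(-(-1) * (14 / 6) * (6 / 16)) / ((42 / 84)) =7 / 4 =1.75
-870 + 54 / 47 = -40836 / 47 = -868.85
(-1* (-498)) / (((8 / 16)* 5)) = 996 / 5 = 199.20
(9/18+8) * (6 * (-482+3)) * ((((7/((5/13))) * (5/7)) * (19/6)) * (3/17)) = -354939/2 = -177469.50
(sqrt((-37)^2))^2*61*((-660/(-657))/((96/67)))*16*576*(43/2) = 846874790080/73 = 11601024521.64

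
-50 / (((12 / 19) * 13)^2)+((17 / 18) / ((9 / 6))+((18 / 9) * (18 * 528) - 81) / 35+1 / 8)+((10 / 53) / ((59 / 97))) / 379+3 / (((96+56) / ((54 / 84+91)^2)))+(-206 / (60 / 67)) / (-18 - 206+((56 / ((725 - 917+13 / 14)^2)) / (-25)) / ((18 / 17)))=57354436830698237330587127 / 81058291210098314219835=707.57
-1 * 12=-12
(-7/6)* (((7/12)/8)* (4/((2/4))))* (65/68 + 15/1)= -53165/4896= -10.86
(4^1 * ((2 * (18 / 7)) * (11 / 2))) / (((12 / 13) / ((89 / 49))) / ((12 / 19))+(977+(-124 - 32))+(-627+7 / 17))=649077 / 1119916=0.58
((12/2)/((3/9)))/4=4.50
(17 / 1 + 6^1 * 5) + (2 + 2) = 51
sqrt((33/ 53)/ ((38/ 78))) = 3 *sqrt(144001)/ 1007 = 1.13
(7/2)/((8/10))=35/8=4.38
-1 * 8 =-8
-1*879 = -879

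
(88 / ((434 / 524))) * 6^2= 830016 / 217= 3824.96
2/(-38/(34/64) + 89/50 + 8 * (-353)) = -1700/2459687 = -0.00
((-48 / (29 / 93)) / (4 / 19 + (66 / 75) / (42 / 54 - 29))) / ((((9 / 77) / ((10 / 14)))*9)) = -53086000 / 91089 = -582.79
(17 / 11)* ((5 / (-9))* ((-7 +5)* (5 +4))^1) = 170 / 11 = 15.45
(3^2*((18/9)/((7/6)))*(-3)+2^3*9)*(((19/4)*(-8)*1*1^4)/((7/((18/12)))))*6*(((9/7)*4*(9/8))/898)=-1246590/154007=-8.09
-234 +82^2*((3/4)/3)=1447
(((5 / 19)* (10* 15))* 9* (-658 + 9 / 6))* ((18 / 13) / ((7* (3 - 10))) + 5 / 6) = -349624125 / 1862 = -187768.06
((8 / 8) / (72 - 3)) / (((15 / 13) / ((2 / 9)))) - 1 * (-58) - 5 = 493721 / 9315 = 53.00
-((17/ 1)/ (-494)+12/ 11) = -5741/ 5434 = -1.06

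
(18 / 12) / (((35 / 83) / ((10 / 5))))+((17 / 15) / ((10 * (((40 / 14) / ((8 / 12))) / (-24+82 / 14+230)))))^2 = 5457611647 / 141750000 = 38.50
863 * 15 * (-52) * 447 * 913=-274715838540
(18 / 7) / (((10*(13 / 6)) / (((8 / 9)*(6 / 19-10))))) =-1.02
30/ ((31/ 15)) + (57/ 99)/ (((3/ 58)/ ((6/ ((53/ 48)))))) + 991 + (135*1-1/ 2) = 43393391/ 36146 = 1200.50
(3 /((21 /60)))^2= 3600 /49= 73.47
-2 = -2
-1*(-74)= 74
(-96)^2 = 9216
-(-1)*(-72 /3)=-24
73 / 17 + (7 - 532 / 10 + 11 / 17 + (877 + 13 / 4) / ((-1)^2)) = 838.99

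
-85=-85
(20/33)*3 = 20/11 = 1.82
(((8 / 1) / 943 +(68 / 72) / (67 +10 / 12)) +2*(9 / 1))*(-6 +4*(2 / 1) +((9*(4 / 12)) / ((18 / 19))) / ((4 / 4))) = 643282643 / 6908418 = 93.12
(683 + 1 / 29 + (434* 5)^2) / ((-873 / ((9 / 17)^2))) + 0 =-1229201172 / 812957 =-1512.01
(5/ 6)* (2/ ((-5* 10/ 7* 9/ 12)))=-14/ 45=-0.31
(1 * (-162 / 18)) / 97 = -9 / 97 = -0.09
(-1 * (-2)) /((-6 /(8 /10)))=-4 /15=-0.27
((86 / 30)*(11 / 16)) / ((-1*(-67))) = 473 / 16080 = 0.03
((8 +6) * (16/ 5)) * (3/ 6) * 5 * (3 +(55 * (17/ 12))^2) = 6122599/ 9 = 680288.78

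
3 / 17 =0.18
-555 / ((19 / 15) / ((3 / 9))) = -2775 / 19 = -146.05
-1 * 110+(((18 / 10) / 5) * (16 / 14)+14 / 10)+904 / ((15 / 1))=-25159 / 525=-47.92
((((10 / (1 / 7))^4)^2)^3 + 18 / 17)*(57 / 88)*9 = 835389959434959849995560500000000000000000004617 / 748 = 1116831496570801938496739000000000000000000000.00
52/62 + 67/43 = 2.40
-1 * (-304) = 304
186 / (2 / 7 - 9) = -21.34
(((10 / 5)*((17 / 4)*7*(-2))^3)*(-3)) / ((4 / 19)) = 96054063 / 16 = 6003378.94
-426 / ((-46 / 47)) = 10011 / 23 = 435.26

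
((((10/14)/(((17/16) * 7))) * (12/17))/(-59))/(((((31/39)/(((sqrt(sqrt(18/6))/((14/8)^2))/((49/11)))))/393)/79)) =-4.33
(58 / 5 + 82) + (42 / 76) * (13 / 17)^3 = 87603477 / 933470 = 93.85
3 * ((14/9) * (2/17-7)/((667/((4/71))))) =-2184/805069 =-0.00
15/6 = 5/2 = 2.50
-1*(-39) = 39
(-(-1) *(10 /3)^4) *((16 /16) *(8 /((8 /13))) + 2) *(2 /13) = 100000 /351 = 284.90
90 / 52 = 45 / 26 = 1.73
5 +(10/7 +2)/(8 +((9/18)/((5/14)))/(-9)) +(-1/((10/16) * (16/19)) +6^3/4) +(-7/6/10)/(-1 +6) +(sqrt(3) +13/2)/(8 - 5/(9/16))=148856707/2965200 - 9 * sqrt(3)/8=48.25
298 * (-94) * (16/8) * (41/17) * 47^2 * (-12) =60888451872/17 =3581673639.53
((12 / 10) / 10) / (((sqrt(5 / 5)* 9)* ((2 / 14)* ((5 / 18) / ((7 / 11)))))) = 294 / 1375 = 0.21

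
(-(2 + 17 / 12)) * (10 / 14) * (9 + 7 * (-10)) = 12505 / 84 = 148.87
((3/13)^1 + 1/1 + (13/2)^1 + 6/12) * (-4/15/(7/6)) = -856/455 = -1.88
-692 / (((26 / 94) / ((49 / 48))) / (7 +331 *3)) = -99604750 / 39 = -2553967.95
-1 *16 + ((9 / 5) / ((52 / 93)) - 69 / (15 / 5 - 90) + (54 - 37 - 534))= -3988567 / 7540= -528.99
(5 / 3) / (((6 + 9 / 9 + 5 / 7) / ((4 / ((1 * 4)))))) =35 / 162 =0.22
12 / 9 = 4 / 3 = 1.33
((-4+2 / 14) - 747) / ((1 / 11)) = -57816 / 7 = -8259.43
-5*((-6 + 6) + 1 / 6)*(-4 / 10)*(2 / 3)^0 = 1 / 3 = 0.33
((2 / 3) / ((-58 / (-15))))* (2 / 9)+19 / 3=1663 / 261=6.37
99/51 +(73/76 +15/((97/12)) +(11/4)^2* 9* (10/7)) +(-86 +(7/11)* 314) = 4165066119/19299896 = 215.81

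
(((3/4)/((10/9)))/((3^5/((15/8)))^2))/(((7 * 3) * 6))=5/15676416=0.00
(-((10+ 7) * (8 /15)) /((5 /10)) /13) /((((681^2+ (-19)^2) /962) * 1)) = -10064 /3480915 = -0.00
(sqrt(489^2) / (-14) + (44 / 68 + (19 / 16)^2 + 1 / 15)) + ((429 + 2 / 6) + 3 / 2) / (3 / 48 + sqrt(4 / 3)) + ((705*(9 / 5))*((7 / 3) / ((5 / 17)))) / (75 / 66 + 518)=-141366863867 / 4199005440 + 661760*sqrt(3) / 3063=340.54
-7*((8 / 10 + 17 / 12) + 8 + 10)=-141.52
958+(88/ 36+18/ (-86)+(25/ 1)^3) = 6418486/ 387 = 16585.24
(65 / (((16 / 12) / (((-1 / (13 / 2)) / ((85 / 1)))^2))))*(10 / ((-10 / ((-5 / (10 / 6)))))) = 9 / 18785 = 0.00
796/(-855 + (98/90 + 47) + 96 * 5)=-35820/14711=-2.43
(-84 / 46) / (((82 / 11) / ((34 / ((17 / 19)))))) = -8778 / 943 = -9.31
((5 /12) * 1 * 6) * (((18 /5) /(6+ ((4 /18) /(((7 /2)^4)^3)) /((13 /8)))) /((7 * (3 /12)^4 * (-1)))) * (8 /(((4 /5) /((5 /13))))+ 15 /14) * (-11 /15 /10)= 480551413202784 /24291459201595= 19.78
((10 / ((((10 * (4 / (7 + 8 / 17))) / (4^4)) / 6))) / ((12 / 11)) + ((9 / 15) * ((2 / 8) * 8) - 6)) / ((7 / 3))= 669336 / 595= 1124.93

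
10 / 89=0.11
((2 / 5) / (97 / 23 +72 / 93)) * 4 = 5704 / 17795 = 0.32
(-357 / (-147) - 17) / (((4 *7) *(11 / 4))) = -102 / 539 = -0.19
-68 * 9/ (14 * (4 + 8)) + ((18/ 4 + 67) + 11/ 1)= 552/ 7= 78.86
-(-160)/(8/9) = 180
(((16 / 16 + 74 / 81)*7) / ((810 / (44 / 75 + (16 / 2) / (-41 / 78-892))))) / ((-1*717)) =-327273758 / 24562115042175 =-0.00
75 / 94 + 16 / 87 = 8029 / 8178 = 0.98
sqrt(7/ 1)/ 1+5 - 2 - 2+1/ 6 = 7/ 6+sqrt(7) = 3.81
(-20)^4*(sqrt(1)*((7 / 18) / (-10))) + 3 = -55973 / 9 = -6219.22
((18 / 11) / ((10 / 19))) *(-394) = -1224.98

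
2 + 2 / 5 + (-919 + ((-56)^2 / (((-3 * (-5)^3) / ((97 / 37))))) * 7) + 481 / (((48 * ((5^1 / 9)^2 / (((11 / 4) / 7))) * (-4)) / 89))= -26030979467 / 24864000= -1046.93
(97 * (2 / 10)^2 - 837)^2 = 433805584 / 625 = 694088.93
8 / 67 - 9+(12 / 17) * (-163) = -141167 / 1139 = -123.94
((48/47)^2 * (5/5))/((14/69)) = 79488/15463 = 5.14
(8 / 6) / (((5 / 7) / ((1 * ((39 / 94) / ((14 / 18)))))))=234 / 235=1.00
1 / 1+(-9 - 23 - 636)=-667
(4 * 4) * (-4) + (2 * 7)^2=132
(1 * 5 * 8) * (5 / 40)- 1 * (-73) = 78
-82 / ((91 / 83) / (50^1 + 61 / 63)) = -1681082 / 441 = -3811.98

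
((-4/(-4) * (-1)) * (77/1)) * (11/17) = -49.82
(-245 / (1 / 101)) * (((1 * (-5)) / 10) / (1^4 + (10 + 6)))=24745 / 34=727.79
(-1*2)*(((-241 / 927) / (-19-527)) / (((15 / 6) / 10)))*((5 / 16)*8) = -2410 / 253071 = -0.01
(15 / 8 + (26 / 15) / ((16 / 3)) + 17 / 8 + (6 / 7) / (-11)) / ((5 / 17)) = 14.44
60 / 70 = 6 / 7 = 0.86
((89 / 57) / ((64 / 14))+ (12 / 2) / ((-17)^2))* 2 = 190991 / 263568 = 0.72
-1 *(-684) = 684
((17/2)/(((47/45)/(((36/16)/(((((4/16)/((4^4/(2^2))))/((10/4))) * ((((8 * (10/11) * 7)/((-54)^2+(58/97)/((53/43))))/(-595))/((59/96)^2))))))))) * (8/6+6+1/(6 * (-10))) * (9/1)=-4916660411528278875/494852096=-9935616017.94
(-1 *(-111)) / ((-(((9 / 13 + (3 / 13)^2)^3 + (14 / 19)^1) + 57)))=-1.91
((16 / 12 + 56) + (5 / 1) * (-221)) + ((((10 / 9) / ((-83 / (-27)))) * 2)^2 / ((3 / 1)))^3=-1027568409498767 / 980821120107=-1047.66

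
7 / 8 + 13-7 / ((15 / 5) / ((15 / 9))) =719 / 72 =9.99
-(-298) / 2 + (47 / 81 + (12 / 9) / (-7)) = 84704 / 567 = 149.39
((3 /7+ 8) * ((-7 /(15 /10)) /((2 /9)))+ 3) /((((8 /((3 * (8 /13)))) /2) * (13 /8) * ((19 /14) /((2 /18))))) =-12992 /3211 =-4.05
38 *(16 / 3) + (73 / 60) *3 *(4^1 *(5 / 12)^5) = 50475577 / 248832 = 202.85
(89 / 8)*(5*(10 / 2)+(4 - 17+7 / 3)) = 3827 / 24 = 159.46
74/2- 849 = -812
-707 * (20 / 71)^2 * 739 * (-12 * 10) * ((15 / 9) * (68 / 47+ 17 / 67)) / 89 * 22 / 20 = 246210176520000 / 1412795701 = 174271.61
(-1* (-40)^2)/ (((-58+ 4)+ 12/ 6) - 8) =80/ 3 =26.67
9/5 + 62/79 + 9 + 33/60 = 19173/1580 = 12.13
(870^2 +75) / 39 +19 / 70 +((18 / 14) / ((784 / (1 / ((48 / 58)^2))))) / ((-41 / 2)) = 9084149954423 / 468016640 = 19409.89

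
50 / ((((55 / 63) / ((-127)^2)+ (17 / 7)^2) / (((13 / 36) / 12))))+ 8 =8311621813 / 1006845936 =8.26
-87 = -87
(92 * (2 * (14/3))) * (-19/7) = -6992/3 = -2330.67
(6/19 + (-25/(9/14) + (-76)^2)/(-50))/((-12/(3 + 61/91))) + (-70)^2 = 11519026891/2334150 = 4935.00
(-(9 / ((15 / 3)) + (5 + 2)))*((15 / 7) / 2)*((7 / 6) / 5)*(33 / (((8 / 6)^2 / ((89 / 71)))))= -290763 / 5680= -51.19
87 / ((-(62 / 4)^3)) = -0.02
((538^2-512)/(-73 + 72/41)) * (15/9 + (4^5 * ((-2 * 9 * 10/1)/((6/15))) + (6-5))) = 712004726048/381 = 1868778808.52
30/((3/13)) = 130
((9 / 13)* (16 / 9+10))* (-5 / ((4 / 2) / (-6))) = 1590 / 13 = 122.31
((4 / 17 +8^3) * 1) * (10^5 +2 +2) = 870834832 / 17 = 51225578.35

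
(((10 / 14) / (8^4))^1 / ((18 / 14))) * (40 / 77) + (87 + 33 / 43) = 1339076659 / 15257088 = 87.77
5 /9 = 0.56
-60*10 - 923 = -1523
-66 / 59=-1.12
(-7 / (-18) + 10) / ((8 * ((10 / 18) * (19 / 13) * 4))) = 0.40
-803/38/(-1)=803/38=21.13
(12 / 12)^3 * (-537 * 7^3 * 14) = -2578674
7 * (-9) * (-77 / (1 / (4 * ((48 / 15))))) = 310464 / 5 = 62092.80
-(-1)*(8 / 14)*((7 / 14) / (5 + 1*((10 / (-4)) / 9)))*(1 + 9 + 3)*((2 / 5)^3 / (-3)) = -1248 / 74375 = -0.02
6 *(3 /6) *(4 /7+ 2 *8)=348 /7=49.71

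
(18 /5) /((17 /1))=18 /85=0.21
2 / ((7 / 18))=36 / 7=5.14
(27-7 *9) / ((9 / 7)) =-28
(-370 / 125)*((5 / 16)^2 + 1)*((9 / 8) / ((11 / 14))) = -655011 / 140800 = -4.65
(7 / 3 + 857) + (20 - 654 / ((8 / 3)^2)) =75587 / 96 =787.36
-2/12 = -1/6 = -0.17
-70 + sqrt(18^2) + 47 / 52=-2657 / 52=-51.10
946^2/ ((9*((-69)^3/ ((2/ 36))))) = -0.02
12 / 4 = 3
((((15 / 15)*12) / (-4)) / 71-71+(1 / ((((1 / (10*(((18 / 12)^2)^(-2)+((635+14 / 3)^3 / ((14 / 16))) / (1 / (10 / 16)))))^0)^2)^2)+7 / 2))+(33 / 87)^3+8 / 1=-202556755 / 3463238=-58.49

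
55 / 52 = 1.06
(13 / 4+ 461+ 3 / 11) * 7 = 143073 / 44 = 3251.66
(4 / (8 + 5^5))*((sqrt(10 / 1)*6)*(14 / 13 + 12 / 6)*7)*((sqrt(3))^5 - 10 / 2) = 5.52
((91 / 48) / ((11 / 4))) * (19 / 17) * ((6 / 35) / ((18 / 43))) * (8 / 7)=21242 / 58905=0.36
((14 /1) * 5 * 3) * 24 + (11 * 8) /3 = 15208 /3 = 5069.33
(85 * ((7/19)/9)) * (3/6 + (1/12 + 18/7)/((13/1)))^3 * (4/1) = 38654311765/7952542416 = 4.86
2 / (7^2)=2 / 49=0.04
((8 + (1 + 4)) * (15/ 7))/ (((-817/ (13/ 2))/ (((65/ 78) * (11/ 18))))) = -46475/ 411768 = -0.11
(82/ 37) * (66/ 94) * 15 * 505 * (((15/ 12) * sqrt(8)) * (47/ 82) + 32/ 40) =16398360/ 1739 + 1249875 * sqrt(2)/ 74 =33316.12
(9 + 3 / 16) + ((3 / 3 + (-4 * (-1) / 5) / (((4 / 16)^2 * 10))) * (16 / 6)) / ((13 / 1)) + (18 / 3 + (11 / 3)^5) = 857247101 / 1263600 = 678.42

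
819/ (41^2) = 819/ 1681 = 0.49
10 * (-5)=-50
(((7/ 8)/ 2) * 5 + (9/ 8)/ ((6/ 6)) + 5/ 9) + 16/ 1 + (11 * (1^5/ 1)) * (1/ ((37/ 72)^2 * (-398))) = 775319363/ 39230064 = 19.76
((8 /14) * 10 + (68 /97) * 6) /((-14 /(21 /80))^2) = 0.00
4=4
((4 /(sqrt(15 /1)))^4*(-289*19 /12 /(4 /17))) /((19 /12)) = -314432 /225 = -1397.48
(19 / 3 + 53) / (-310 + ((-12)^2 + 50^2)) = 89 / 3501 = 0.03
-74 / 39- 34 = -1400 / 39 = -35.90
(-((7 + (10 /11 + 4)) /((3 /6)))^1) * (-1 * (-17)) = -4454 /11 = -404.91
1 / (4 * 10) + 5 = 201 / 40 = 5.02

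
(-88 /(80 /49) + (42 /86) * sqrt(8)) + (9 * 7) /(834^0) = 42 * sqrt(2) /43 + 91 /10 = 10.48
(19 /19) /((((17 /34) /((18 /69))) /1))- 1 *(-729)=16779 /23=729.52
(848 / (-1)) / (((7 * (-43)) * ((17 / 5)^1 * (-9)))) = -4240 / 46053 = -0.09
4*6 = 24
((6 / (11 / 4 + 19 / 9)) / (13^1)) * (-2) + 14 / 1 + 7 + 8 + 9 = 86018 / 2275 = 37.81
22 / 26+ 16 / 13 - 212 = -2729 / 13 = -209.92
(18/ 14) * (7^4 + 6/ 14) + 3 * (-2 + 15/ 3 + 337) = 201270/ 49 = 4107.55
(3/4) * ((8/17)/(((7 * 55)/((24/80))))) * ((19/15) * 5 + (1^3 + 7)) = 129/32725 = 0.00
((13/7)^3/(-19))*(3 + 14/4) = -28561/13034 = -2.19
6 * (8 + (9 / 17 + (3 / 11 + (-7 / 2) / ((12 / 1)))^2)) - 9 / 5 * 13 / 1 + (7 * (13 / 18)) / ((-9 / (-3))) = 261822469 / 8886240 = 29.46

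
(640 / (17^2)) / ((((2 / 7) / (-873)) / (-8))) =15644160 / 289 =54132.04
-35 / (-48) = 35 / 48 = 0.73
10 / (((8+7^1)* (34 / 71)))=71 / 51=1.39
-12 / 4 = -3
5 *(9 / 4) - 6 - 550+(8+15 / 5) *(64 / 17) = -34227 / 68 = -503.34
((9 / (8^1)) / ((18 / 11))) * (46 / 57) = 253 / 456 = 0.55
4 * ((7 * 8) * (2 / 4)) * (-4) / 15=-448 / 15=-29.87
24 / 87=8 / 29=0.28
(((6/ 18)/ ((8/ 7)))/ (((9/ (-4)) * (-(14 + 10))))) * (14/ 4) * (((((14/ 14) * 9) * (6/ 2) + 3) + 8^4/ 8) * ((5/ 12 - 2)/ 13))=-252301/ 202176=-1.25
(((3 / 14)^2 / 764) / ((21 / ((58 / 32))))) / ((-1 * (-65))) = 87 / 1090136320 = 0.00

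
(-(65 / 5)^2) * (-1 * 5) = 845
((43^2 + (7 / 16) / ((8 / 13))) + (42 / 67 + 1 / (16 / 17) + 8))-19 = 15783273 / 8576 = 1840.40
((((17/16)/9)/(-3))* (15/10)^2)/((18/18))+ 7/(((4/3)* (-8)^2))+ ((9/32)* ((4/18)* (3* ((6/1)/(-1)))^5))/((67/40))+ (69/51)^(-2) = -1919181732671/27220224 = -70505.73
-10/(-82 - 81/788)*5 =0.61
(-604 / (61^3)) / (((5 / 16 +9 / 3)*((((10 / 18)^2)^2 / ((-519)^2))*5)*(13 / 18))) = -307421459332992 / 488718465625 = -629.04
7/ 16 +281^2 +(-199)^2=1896999/ 16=118562.44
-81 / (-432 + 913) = -81 / 481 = -0.17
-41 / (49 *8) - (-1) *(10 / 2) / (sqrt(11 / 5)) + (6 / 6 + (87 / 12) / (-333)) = 4.24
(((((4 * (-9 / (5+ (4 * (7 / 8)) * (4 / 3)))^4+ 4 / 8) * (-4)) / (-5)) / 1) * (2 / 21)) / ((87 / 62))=1229784632 / 6461011935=0.19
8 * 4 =32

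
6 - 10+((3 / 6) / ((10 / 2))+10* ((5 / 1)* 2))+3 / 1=991 / 10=99.10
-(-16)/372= 4/93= 0.04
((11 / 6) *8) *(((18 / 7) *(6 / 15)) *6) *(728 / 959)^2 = 34265088 / 656915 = 52.16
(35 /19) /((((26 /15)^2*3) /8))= 5250 /3211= 1.64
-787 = -787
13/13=1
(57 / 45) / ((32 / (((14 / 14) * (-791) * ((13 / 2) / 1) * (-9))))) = 586131 / 320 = 1831.66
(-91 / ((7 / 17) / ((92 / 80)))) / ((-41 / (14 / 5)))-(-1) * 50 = 67.36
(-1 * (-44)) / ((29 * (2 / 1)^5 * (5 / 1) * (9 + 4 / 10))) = 11 / 10904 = 0.00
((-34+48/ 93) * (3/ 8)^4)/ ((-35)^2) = -42039/ 77772800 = -0.00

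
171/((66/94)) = 243.55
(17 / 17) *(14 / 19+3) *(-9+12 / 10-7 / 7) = -3124 / 95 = -32.88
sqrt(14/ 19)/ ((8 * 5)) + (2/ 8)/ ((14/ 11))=sqrt(266)/ 760 + 11/ 56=0.22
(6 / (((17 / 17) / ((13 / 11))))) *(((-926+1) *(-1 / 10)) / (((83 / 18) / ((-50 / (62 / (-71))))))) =230519250 / 28303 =8144.69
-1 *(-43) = 43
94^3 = 830584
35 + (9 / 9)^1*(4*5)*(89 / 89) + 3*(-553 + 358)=-530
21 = 21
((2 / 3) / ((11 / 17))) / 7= 0.15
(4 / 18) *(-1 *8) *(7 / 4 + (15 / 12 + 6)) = -16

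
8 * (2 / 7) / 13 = 16 / 91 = 0.18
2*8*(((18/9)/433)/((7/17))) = 544/3031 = 0.18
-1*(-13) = 13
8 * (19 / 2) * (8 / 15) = 608 / 15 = 40.53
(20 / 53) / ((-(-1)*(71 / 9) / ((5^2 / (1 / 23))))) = 103500 / 3763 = 27.50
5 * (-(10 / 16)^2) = -125 / 64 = -1.95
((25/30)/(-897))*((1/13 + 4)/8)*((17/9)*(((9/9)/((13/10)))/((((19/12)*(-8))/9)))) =22525/46084272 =0.00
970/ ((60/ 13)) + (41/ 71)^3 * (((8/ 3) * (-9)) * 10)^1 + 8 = 369259259/ 2147466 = 171.95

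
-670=-670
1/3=0.33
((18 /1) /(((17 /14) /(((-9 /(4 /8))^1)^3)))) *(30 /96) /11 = -459270 /187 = -2455.99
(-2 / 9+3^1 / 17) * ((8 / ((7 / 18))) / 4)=-4 / 17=-0.24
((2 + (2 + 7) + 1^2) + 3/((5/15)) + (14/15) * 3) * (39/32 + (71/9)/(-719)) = 29761543/1035360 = 28.75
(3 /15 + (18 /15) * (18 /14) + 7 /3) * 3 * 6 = 2568 /35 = 73.37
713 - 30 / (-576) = 68453 / 96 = 713.05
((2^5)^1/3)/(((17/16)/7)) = 3584/51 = 70.27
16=16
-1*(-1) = 1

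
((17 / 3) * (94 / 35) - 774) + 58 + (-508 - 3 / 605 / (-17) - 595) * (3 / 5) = -1471485046 / 1079925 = -1362.58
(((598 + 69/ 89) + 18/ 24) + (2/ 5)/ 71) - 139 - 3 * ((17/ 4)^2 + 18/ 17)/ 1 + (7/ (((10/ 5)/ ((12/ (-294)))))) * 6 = 24201702437/ 60156880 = 402.31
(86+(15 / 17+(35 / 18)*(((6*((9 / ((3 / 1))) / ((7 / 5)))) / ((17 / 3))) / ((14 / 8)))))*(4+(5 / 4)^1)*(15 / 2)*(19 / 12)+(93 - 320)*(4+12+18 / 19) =17847049 / 10336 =1726.69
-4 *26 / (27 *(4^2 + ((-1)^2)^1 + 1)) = -52 / 243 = -0.21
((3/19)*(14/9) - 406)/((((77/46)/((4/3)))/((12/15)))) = -2431744/9405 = -258.56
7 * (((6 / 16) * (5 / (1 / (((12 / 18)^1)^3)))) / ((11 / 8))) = 2.83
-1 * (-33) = 33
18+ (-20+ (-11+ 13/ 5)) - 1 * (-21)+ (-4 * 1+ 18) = 123/ 5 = 24.60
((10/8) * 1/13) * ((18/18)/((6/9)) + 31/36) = 425/1872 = 0.23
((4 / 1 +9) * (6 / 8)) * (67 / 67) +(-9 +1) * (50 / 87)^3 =21681617 / 2634012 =8.23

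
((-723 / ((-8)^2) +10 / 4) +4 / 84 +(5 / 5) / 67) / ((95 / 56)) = -786509 / 152760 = -5.15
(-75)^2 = 5625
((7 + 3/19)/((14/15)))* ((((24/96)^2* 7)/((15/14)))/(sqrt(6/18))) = 119* sqrt(3)/38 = 5.42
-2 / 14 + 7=48 / 7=6.86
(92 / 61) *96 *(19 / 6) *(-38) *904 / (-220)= 240189184 / 3355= 71591.41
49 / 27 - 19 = -464 / 27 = -17.19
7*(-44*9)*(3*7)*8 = -465696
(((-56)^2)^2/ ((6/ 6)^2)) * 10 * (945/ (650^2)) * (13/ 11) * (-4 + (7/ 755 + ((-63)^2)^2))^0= 929359872/ 3575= 259960.80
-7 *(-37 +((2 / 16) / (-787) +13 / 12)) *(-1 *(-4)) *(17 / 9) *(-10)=-403646215 / 21249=-18996.01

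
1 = 1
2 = 2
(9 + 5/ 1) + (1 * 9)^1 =23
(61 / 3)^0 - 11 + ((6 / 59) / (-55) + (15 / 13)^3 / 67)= -4766538869 / 477660755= -9.98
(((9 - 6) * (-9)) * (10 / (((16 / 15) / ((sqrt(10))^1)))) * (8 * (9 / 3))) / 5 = -1215 * sqrt(10) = -3842.17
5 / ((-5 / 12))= -12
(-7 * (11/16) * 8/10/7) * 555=-1221/4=-305.25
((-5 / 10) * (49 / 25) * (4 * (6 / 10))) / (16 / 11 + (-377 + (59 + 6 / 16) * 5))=3696 / 123625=0.03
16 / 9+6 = 70 / 9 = 7.78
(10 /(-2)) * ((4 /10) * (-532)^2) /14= -40432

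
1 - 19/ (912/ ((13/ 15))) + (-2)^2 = 3587/ 720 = 4.98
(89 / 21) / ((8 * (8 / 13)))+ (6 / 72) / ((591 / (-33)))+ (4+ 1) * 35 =46561097 / 264768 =175.86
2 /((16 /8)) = 1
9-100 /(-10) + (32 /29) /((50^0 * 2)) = 567 /29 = 19.55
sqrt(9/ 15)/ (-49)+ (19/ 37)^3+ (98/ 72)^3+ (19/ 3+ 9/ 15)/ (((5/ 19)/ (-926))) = -1441259045050331/ 59081659200 -sqrt(15)/ 245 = -24394.37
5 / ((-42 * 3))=-5 / 126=-0.04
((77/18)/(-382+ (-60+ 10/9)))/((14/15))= -165/15872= -0.01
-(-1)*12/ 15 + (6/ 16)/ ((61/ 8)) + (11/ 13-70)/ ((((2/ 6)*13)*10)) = -15395/ 20618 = -0.75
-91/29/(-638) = 91/18502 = 0.00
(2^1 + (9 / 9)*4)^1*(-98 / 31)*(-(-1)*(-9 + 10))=-588 / 31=-18.97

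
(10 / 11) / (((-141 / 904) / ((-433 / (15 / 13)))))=10177232 / 4653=2187.24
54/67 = 0.81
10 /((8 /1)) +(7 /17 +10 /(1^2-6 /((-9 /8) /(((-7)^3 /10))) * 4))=1228393 /745348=1.65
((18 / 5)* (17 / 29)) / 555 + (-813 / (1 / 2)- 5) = -43751473 / 26825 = -1631.00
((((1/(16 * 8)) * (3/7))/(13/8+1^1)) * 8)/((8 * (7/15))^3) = 3375/17210368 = 0.00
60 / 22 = 30 / 11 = 2.73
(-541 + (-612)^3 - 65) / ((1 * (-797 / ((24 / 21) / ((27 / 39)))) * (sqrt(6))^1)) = 3973173256 * sqrt(6) / 50211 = 193826.99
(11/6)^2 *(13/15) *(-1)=-1573/540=-2.91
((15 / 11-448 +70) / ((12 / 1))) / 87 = -1381 / 3828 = -0.36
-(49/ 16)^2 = -2401/ 256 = -9.38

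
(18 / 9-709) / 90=-707 / 90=-7.86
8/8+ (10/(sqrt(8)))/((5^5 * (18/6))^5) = sqrt(2)/28967857360839843750+ 1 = 1.00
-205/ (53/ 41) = -8405/ 53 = -158.58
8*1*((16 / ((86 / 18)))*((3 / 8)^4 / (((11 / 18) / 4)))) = 6561 / 1892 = 3.47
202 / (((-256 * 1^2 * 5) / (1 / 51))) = -0.00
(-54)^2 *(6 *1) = 17496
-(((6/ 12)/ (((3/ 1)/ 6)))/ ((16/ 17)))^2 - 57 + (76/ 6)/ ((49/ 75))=-485969/ 12544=-38.74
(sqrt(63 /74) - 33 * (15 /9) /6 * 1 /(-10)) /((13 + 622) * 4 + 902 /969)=3553 /9848648 + 2907 * sqrt(518) /182199988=0.00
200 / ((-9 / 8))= -1600 / 9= -177.78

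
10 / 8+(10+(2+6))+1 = 20.25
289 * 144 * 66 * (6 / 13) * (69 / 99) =11486016 / 13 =883539.69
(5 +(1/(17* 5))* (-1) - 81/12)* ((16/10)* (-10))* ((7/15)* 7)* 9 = 352212/425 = 828.73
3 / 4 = 0.75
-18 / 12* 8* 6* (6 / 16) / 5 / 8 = -27 / 40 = -0.68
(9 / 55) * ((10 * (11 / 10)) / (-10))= -9 / 50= -0.18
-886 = -886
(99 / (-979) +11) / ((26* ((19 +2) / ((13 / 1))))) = 485 / 1869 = 0.26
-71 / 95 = -0.75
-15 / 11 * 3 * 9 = -405 / 11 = -36.82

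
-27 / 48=-9 / 16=-0.56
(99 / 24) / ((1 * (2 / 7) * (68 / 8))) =231 / 136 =1.70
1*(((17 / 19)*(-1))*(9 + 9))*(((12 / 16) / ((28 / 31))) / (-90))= 1581 / 10640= 0.15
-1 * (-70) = 70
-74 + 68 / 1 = -6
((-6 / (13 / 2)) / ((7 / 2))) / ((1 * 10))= -12 / 455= -0.03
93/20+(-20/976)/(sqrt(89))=93/20 - 5 * sqrt(89)/21716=4.65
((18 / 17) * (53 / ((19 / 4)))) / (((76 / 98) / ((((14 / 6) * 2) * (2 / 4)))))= 35.55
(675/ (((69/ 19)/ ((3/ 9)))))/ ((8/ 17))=24225/ 184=131.66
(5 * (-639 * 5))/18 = -1775/2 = -887.50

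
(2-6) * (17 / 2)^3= -4913 / 2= -2456.50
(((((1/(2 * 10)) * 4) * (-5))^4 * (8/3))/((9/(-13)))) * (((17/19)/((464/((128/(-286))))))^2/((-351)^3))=36992/557592641629430121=0.00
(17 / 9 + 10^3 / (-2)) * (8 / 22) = -181.13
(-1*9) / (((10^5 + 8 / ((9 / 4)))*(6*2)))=-27 / 3600128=-0.00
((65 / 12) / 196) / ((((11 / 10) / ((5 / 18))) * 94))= 1625 / 21887712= 0.00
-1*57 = -57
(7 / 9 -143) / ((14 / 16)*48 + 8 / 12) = -3.33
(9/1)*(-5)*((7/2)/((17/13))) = -4095/34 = -120.44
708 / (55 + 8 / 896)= 79296 / 6161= 12.87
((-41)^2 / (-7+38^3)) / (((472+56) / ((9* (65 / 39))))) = 1681 / 1931248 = 0.00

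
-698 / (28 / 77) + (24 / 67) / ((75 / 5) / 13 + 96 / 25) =-139147033 / 72494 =-1919.43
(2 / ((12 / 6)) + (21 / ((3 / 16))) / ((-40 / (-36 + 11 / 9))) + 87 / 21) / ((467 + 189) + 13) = 0.15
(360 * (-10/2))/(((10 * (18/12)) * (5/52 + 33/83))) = -517920/2131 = -243.04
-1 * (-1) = 1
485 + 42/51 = 485.82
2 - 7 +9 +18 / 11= 62 / 11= 5.64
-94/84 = -1.12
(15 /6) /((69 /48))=40 /23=1.74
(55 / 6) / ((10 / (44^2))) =5324 / 3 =1774.67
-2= -2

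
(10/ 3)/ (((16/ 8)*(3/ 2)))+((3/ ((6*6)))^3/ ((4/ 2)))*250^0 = 3841/ 3456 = 1.11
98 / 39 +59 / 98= 11905 / 3822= 3.11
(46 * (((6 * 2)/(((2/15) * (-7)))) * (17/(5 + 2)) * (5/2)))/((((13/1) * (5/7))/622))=-21888180/91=-240529.45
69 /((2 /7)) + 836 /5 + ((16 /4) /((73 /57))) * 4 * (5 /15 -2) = 283151 /730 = 387.88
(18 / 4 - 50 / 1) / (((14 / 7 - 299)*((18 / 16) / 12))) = 1456 / 891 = 1.63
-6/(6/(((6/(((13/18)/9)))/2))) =-486/13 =-37.38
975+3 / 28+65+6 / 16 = 58267 / 56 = 1040.48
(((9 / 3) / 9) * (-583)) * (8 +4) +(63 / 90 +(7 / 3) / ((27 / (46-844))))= -648071 / 270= -2400.26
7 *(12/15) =28/5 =5.60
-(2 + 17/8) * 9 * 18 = -2673/4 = -668.25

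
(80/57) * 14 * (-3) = -1120/19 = -58.95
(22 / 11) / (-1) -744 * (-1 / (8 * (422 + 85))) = -307 / 169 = -1.82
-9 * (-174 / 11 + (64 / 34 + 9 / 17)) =22563 / 187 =120.66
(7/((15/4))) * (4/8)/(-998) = -7/7485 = -0.00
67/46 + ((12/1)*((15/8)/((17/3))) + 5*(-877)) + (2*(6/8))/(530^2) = -962033622227/219663800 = -4379.57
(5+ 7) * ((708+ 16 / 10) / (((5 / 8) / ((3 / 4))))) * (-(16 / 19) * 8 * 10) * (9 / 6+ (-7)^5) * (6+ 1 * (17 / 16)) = 81703820851.20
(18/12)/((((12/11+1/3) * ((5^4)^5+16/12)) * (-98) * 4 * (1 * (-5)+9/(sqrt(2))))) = -2673 * sqrt(2)/326811218261723319152- 1485/163405609130861659576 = -0.00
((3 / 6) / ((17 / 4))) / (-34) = -1 / 289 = -0.00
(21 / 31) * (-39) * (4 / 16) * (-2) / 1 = 819 / 62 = 13.21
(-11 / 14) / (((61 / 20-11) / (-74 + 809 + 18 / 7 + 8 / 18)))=5114450 / 70119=72.94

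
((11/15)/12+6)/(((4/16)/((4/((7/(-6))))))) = -8728/105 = -83.12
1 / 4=0.25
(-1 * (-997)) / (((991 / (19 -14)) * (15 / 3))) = 1.01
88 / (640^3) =11 / 32768000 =0.00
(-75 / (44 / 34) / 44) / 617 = -0.00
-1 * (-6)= 6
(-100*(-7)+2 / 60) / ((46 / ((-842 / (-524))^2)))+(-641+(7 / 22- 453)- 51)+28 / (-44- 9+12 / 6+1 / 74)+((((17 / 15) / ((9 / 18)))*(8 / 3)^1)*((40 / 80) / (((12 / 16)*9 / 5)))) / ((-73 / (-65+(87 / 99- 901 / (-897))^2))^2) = -11257532442133880522894437464193 / 10193800880741304427272912240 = -1104.35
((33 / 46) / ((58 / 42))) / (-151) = -693 / 201434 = -0.00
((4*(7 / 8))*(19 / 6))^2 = 122.84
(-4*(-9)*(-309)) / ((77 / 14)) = -2022.55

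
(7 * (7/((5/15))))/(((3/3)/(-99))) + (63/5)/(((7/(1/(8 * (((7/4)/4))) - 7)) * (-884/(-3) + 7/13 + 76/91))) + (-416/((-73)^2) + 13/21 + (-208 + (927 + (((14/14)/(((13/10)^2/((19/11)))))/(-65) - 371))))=-15523786486586667451/1092876868368285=-14204.52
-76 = -76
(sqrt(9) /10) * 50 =15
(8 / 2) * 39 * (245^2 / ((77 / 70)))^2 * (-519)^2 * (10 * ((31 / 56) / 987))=3990965960145937500 / 5687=701769994750472.57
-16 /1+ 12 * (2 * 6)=128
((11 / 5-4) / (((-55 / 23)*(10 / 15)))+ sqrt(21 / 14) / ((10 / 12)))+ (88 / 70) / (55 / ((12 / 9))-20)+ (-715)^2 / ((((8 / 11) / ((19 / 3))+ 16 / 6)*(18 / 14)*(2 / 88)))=3*sqrt(6) / 5+ 269233335807859 / 42804300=6289868.04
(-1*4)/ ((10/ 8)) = -16/ 5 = -3.20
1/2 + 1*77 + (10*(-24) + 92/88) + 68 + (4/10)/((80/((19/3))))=-616591/6600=-93.42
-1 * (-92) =92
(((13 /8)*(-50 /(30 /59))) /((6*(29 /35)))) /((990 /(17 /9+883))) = -28.73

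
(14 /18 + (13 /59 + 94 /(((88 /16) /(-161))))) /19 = -16066478 /110979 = -144.77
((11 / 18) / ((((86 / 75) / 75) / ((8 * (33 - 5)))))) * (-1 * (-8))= 3080000 / 43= 71627.91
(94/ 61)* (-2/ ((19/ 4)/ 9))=-6768/ 1159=-5.84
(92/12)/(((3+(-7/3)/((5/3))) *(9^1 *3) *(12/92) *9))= 0.15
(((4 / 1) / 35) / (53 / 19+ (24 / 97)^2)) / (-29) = -0.00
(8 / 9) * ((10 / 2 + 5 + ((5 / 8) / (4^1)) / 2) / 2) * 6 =215 / 8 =26.88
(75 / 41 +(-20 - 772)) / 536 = -32397 / 21976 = -1.47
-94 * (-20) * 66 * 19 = 2357520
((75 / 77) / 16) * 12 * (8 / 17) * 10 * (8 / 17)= 36000 / 22253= 1.62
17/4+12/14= 143/28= 5.11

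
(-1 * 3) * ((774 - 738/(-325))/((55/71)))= -53737344/17875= -3006.28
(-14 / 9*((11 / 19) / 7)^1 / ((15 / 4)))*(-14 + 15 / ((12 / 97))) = -3146 / 855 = -3.68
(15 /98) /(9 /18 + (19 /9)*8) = 135 /15337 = 0.01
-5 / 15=-1 / 3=-0.33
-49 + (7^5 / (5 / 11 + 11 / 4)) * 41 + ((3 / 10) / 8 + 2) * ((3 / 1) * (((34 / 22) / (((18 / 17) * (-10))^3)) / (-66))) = 1140852170056814381 / 5306653440000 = 214985.24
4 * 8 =32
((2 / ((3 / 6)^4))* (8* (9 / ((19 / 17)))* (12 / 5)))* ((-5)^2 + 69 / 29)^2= 296315006976 / 79895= 3708805.39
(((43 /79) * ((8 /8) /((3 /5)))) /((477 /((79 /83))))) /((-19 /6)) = -430 /752229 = -0.00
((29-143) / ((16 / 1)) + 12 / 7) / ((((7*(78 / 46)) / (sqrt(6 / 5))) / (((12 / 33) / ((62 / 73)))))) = -169579*sqrt(30) / 4344340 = -0.21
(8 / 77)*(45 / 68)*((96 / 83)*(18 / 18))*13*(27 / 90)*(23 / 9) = 0.79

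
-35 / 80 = -7 / 16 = -0.44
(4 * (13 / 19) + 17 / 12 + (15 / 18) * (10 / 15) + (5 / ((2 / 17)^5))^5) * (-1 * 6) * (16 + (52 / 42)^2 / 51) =-277941241422752976022450642443722942038819 / 5377043202048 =-51690349320029852208557580000.00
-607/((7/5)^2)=-15175/49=-309.69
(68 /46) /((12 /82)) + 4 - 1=904 /69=13.10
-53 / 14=-3.79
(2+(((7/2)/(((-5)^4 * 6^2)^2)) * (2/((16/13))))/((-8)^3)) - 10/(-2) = 7.00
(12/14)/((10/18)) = 54/35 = 1.54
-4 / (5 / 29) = -116 / 5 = -23.20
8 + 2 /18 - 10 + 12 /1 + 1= 100 /9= 11.11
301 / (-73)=-4.12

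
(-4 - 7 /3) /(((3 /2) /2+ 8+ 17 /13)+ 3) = -988 /2037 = -0.49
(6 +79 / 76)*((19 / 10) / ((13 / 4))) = 107 / 26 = 4.12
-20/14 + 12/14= -4/7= -0.57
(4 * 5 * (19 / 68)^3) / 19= 1805 / 78608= 0.02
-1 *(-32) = 32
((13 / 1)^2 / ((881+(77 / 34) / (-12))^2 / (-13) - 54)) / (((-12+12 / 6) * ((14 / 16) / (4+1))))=1462885632 / 904850613583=0.00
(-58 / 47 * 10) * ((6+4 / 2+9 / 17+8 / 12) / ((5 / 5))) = -272020 / 2397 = -113.48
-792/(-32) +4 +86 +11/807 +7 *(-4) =280073/3228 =86.76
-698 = -698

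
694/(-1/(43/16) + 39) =29842/1661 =17.97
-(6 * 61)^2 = -133956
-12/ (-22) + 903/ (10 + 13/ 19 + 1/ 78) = 14815824/ 174383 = 84.96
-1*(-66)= 66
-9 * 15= -135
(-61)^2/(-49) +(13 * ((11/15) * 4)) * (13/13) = -27787/735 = -37.81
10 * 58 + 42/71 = 580.59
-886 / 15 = -59.07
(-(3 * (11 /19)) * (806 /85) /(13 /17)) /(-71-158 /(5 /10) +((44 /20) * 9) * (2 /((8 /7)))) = 2728 /44631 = 0.06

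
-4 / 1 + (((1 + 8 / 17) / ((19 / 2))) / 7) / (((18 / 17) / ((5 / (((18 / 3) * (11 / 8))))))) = -157504 / 39501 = -3.99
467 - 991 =-524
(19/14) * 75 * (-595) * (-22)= 1332375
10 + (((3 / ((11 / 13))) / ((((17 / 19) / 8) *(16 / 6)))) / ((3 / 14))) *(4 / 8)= 7057 / 187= 37.74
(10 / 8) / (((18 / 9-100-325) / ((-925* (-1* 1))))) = -4625 / 1692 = -2.73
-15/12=-5/4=-1.25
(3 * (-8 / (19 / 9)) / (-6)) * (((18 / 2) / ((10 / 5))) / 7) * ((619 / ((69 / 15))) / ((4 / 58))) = 2376.64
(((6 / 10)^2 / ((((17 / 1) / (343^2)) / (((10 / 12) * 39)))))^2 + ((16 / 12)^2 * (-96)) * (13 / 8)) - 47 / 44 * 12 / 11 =68778834197854007 / 10490700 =6556172056.95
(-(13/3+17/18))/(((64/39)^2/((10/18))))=-80275/73728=-1.09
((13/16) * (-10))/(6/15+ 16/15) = -975/176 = -5.54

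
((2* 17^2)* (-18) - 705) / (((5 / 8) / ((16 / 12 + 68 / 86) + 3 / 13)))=-116985176 / 2795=-41855.16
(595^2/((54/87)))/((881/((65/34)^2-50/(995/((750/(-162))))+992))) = 219745018056025/340820136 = 644753.62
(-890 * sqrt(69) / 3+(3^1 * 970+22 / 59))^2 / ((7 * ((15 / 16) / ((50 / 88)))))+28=3037526247964 / 2412333 -6112947200 * sqrt(69) / 40887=17255.92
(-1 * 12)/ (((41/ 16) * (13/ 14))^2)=-602112/ 284089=-2.12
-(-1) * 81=81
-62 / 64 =-31 / 32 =-0.97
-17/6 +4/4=-11/6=-1.83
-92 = -92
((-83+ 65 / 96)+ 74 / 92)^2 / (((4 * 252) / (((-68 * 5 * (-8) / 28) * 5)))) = 13768929020825 / 4299982848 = 3202.09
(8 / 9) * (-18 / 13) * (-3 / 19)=0.19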